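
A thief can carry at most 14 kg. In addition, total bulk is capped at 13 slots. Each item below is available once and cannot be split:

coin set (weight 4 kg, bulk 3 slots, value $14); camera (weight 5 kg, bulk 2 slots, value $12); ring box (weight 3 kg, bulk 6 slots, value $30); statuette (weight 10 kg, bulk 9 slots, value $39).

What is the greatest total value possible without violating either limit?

$56

Feasible sets respecting both limits:
- coin set+camera+ring box: weight 12, bulk 11, value 56
- coin set+statuette: weight 14, bulk 12, value 53
- coin set+ring box: weight 7, bulk 9, value 44
Best: $56.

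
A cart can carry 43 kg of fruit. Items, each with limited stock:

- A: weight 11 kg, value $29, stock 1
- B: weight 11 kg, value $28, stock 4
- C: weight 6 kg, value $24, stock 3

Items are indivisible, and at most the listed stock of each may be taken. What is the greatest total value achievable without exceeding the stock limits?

Top feasible selections:
- 1×A + 1×B + 3×C: weight 40, value 129
- 2×B + 3×C: weight 40, value 128
- 1×A + 2×B + 1×C: weight 39, value 109
Best: $129.

$129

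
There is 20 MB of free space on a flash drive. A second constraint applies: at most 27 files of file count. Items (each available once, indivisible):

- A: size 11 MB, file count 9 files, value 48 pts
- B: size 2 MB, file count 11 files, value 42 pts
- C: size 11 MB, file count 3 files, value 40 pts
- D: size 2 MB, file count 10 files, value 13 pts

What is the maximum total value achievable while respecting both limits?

Feasible sets respecting both limits:
- B+C+D: size 15, file count 24, value 95
- A+B: size 13, file count 20, value 90
- B+C: size 13, file count 14, value 82
- A+D: size 13, file count 19, value 61
Best: 95 pts.

95 pts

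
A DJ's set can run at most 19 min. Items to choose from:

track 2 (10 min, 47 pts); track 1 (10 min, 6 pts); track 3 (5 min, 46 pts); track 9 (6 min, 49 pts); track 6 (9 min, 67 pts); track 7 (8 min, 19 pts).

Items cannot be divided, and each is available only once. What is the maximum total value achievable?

This is a 0/1 knapsack; check combinations near the capacity.
- track 9+track 6: duration 6+9=15, value 49+67=116
- track 2+track 6: duration 10+9=19, value 47+67=114
- track 3+track 9+track 7: duration 5+6+8=19, value 46+49+19=114
- track 3+track 6: duration 5+9=14, value 46+67=113
Best: 116 pts.

116 pts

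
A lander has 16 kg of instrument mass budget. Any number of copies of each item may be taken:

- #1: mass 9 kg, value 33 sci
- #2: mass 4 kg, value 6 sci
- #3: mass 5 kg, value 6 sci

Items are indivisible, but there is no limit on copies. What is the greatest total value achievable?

Best value-per-unit is #1 at 33/9; filling with it alone gives 1×33 = 33.
Optimal mix: 1×#1 + 1×#2 → mass 13, value 39.

39 sci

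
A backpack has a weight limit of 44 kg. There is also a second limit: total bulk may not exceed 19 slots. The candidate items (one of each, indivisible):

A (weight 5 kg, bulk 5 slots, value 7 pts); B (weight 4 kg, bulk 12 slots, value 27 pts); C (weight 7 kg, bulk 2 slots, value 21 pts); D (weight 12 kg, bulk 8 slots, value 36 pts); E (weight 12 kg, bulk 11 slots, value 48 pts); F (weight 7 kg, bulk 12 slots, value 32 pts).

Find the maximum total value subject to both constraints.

84 pts

Feasible sets respecting both limits:
- D+E: weight 24, bulk 19, value 84
- A+C+E: weight 24, bulk 18, value 76
- C+E: weight 19, bulk 13, value 69
- A+C+D: weight 24, bulk 15, value 64
Best: 84 pts.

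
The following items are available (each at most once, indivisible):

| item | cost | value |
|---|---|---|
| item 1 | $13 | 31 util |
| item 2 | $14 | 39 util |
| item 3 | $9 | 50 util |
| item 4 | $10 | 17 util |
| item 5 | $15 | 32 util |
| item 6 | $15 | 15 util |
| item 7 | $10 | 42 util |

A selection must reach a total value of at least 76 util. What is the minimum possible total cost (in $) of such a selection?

Subsets with value ≥ 76, sorted by total cost:
- item 3+item 7: cost 19, value 92
- item 1+item 3: cost 22, value 81
- item 2+item 3: cost 23, value 89
- item 3+item 5: cost 24, value 82
Minimum cost: 19 $.

19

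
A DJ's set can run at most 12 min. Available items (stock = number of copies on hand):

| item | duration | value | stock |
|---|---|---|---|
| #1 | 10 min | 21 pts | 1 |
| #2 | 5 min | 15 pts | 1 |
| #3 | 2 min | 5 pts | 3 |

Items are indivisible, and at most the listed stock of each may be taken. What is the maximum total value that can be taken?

Top feasible selections:
- 1×#2 + 3×#3: duration 11, value 30
- 1×#1 + 1×#3: duration 12, value 26
- 1×#2 + 2×#3: duration 9, value 25
- 1×#1: duration 10, value 21
Best: 30 pts.

30 pts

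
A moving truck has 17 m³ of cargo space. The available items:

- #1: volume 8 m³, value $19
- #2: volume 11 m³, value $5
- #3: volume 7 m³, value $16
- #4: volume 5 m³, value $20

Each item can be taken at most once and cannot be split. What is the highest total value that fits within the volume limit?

This is a 0/1 knapsack; check combinations near the capacity.
- #1+#4: volume 8+5=13, value 19+20=39
- #3+#4: volume 7+5=12, value 16+20=36
- #1+#3: volume 8+7=15, value 19+16=35
- #2+#4: volume 11+5=16, value 5+20=25
Best: $39.

$39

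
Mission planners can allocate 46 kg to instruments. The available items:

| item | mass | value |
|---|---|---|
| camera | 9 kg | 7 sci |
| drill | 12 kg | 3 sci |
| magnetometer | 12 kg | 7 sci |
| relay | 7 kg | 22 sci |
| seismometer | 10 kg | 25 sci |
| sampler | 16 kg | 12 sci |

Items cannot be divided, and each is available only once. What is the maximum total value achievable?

This is a 0/1 knapsack; check combinations near the capacity.
- camera+relay+seismometer+sampler: mass 9+7+10+16=42, value 7+22+25+12=66
- magnetometer+relay+seismometer+sampler: mass 12+7+10+16=45, value 7+22+25+12=66
- drill+relay+seismometer+sampler: mass 12+7+10+16=45, value 3+22+25+12=62
- camera+magnetometer+relay+seismometer: mass 9+12+7+10=38, value 7+7+22+25=61
Best: 66 sci.

66 sci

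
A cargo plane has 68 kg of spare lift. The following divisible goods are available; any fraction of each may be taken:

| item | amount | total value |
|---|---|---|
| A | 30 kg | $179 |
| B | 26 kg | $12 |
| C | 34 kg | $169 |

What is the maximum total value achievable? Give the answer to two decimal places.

Take in order of value per unit:
- A (179/30 per unit): all 30 → value 179, running total 179.00
- C (169/34 per unit): all 34 → value 169, running total 348.00
- B (12/26 per unit): 4 of 26 → value 4×12/26 = 1.8462, running total 349.85
Total 349.85.

349.85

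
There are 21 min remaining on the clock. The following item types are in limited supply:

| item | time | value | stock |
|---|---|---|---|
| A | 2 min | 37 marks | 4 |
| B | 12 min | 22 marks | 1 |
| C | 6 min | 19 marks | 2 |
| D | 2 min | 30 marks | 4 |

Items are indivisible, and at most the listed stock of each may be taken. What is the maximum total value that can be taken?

268 marks

Top feasible selections:
- 4×A + 4×D: time 16, value 268
- 4×A + 1×C + 3×D: time 20, value 257
Best: 268 marks.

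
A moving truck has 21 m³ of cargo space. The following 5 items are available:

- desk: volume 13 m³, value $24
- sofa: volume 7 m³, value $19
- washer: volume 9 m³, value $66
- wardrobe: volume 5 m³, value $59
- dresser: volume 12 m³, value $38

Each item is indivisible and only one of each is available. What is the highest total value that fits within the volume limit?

Check high-value combinations within 21 m³:
- sofa+washer+wardrobe: volume 7+9+5=21, value 19+66+59=144
- washer+wardrobe: volume 9+5=14, value 66+59=125
- washer+dresser: volume 9+12=21, value 66+38=104
- wardrobe+dresser: volume 5+12=17, value 59+38=97
- sofa+washer: volume 7+9=16, value 19+66=85
Best: $144.

$144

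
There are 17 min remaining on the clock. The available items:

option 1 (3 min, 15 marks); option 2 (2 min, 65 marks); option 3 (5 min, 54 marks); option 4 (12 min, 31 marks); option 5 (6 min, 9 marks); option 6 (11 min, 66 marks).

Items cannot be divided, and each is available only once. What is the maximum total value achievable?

This is a 0/1 knapsack; check combinations near the capacity.
- option 1+option 2+option 6: time 3+2+11=16, value 15+65+66=146
- option 1+option 2+option 3+option 5: time 3+2+5+6=16, value 15+65+54+9=143
- option 1+option 2+option 3: time 3+2+5=10, value 15+65+54=134
Best: 146 marks.

146 marks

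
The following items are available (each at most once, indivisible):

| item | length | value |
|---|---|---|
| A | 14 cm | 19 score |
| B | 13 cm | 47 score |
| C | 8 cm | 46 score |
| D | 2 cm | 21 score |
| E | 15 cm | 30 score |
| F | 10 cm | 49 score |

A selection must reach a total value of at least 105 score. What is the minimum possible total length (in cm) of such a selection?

20

Subsets with value ≥ 105, sorted by total length:
- C+D+F: length 20, value 116
- B+C+D: length 23, value 114
- B+D+F: length 25, value 117
- B+C+F: length 31, value 142
Minimum length: 20 cm.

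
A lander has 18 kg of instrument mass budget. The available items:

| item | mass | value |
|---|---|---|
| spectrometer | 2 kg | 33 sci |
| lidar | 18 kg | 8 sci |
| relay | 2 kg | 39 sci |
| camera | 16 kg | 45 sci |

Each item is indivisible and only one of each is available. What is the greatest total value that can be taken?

Check high-value combinations within 18 kg:
- relay+camera: mass 2+16=18, value 39+45=84
- spectrometer+camera: mass 2+16=18, value 33+45=78
- spectrometer+relay: mass 2+2=4, value 33+39=72
- camera: mass 16, value 45
Best: 84 sci.

84 sci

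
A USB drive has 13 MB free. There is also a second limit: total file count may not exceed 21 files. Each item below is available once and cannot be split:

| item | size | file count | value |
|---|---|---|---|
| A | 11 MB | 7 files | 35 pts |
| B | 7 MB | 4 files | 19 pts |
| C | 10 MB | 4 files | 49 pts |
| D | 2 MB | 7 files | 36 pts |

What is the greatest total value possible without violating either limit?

85 pts

Feasible sets respecting both limits:
- C+D: size 12, file count 11, value 85
- A+D: size 13, file count 14, value 71
- B+D: size 9, file count 11, value 55
- C: size 10, file count 4, value 49
Best: 85 pts.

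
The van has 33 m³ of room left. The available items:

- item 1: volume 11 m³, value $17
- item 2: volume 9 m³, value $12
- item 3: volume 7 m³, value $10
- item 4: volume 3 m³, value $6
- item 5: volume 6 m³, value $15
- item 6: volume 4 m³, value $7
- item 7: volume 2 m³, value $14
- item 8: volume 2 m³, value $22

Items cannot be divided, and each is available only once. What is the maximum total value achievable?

$86

Check high-value combinations within 33 m³:
- item 1+item 2+item 4+item 5+item 7+item 8: volume 11+9+3+6+2+2=33, value 17+12+6+15+14+22=86
- item 2+item 3+item 4+item 5+item 6+item 7+item 8: volume 9+7+3+6+4+2+2=33, value 12+10+6+15+7+14+22=86
- item 1+item 3+item 5+item 6+item 7+item 8: volume 11+7+6+4+2+2=32, value 17+10+15+7+14+22=85
- item 1+item 3+item 4+item 5+item 7+item 8: volume 11+7+3+6+2+2=31, value 17+10+6+15+14+22=84
- item 1+item 4+item 5+item 6+item 7+item 8: volume 11+3+6+4+2+2=28, value 17+6+15+7+14+22=81
Best: $86.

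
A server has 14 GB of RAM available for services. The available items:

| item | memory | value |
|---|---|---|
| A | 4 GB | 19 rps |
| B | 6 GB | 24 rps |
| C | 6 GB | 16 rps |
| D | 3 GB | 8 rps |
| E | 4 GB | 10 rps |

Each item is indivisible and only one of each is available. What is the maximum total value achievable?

53 rps

Check high-value combinations within 14 GB:
- A+B+E: memory 4+6+4=14, value 19+24+10=53
- A+B+D: memory 4+6+3=13, value 19+24+8=51
- A+C+E: memory 4+6+4=14, value 19+16+10=45
Best: 53 rps.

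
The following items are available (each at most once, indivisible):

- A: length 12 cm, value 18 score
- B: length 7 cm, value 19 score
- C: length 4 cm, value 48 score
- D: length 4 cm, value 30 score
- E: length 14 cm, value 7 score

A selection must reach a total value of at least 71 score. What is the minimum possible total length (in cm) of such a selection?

Subsets with value ≥ 71, sorted by total length:
- C+D: length 8, value 78
- B+C+D: length 15, value 97
- A+C+D: length 20, value 96
- C+D+E: length 22, value 85
Minimum length: 8 cm.

8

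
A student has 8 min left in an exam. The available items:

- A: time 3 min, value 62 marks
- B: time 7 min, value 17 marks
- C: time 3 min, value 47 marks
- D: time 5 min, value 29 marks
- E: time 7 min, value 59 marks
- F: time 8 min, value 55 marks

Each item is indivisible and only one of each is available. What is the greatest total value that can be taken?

Check high-value combinations within 8 min:
- A+C: time 3+3=6, value 62+47=109
- A+D: time 3+5=8, value 62+29=91
- C+D: time 3+5=8, value 47+29=76
Best: 109 marks.

109 marks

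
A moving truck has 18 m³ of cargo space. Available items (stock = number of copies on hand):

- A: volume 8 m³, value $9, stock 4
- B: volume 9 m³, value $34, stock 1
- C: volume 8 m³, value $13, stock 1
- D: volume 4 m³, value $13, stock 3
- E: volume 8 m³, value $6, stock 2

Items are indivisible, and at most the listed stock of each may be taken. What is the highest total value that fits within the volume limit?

Top feasible selections:
- 1×B + 2×D: volume 17, value 60
- 1×B + 1×D: volume 13, value 47
- 1×B + 1×C: volume 17, value 47
- 1×A + 1×B: volume 17, value 43
Best: $60.

$60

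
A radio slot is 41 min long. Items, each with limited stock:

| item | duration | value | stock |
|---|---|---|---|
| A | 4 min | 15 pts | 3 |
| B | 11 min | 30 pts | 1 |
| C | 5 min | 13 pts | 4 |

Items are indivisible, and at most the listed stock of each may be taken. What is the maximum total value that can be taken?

114 pts

Top feasible selections:
- 3×A + 1×B + 3×C: duration 38, value 114
- 2×A + 1×B + 4×C: duration 39, value 112
- 3×A + 1×B + 2×C: duration 33, value 101
- 2×A + 1×B + 3×C: duration 34, value 99
Best: 114 pts.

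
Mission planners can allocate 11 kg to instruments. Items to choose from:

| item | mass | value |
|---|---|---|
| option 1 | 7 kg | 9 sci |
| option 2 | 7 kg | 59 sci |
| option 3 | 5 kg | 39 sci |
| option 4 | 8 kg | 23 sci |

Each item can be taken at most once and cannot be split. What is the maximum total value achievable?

Check high-value combinations within 11 kg:
- option 2: mass 7, value 59
- option 3: mass 5, value 39
- option 4: mass 8, value 23
Best: 59 sci.

59 sci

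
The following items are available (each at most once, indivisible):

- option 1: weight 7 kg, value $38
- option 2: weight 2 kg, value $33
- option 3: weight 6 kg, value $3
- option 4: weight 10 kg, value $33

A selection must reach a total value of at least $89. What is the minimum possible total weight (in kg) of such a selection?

19

Subsets with value ≥ 89, sorted by total weight:
- option 1+option 2+option 4: weight 19, value 104
- option 1+option 2+option 3+option 4: weight 25, value 107
Minimum weight: 19 kg.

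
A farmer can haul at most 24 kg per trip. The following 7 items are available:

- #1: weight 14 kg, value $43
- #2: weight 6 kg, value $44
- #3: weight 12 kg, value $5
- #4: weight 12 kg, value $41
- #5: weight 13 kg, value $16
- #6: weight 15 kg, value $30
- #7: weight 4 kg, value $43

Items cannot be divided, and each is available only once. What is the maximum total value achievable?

Check high-value combinations within 24 kg:
- #1+#2+#7: weight 14+6+4=24, value 43+44+43=130
- #2+#4+#7: weight 6+12+4=22, value 44+41+43=128
- #2+#5+#7: weight 6+13+4=23, value 44+16+43=103
Best: $130.

$130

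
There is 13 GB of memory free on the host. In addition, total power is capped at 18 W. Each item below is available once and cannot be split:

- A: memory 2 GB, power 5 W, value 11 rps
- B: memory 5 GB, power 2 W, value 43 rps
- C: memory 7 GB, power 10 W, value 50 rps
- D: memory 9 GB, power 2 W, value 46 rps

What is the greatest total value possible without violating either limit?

Feasible sets respecting both limits:
- B+C: memory 12, power 12, value 93
- A+C: memory 9, power 15, value 61
- A+D: memory 11, power 7, value 57
Best: 93 rps.

93 rps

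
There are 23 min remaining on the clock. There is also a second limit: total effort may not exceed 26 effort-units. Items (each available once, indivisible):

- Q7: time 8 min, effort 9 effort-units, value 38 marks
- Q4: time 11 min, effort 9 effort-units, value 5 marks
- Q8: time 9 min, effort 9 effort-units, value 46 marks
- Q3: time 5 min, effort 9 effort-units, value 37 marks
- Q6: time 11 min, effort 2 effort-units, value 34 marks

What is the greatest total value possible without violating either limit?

84 marks

Feasible sets respecting both limits:
- Q7+Q8: time 17, effort 18, value 84
- Q8+Q3: time 14, effort 18, value 83
- Q8+Q6: time 20, effort 11, value 80
- Q7+Q3: time 13, effort 18, value 75
Best: 84 marks.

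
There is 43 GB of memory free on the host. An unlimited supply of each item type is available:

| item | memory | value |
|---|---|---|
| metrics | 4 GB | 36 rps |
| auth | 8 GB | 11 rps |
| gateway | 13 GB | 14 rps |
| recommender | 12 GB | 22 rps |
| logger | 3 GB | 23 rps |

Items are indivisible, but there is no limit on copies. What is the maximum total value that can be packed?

Best value-per-unit is metrics at 36/4; filling with it alone gives 10×36 = 360.
Optimal mix: 10×metrics + 1×logger → memory 43, value 383.

383 rps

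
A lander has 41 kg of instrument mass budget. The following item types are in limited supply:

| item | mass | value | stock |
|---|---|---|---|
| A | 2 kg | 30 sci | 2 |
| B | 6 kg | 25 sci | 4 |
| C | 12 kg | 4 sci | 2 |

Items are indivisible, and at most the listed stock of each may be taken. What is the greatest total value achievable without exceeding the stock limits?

164 sci

Top feasible selections:
- 2×A + 4×B + 1×C: mass 40, value 164
- 2×A + 4×B: mass 28, value 160
- 2×A + 3×B + 1×C: mass 34, value 139
Best: 164 sci.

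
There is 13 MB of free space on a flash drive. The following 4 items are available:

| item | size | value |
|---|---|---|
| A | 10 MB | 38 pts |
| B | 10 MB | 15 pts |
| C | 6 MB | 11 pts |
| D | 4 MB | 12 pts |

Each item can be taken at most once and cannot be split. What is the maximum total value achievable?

38 pts

Check high-value combinations within 13 MB:
- A: size 10, value 38
- C+D: size 6+4=10, value 11+12=23
- B: size 10, value 15
- D: size 4, value 12
- C: size 6, value 11
Best: 38 pts.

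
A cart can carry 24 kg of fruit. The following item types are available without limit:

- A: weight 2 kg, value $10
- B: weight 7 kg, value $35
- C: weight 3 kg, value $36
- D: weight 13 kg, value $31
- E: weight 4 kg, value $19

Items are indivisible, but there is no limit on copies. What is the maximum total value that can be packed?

$288

Best value-per-unit is C at 36/3, and filling with it alone uses weight 8×3=24. No mix of the others beats 8×36 = 288.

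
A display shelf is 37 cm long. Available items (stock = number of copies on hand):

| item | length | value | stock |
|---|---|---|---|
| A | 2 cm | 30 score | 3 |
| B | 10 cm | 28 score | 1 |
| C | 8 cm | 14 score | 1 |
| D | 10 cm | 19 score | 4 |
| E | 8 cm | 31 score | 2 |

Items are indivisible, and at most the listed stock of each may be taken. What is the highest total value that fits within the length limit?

180 score

Top feasible selections:
- 3×A + 1×B + 2×E: length 32, value 180
- 3×A + 1×D + 2×E: length 32, value 171
- 3×A + 1×B + 1×D + 1×E: length 34, value 168
Best: 180 score.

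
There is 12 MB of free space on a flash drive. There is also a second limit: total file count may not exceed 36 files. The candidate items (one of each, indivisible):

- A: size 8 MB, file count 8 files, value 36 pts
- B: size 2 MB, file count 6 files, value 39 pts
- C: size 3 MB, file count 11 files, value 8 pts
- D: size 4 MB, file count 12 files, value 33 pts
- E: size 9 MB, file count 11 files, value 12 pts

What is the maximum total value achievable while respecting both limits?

Feasible sets respecting both limits:
- B+C+D: size 9, file count 29, value 80
- A+B: size 10, file count 14, value 75
- B+D: size 6, file count 18, value 72
Best: 80 pts.

80 pts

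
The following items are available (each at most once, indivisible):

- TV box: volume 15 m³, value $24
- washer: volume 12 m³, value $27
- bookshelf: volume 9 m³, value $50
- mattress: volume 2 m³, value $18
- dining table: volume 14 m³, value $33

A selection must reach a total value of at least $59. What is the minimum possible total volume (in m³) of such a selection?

Subsets with value ≥ 59, sorted by total volume:
- bookshelf+mattress: volume 11, value 68
- washer+bookshelf: volume 21, value 77
- washer+bookshelf+mattress: volume 23, value 95
Minimum volume: 11 m³.

11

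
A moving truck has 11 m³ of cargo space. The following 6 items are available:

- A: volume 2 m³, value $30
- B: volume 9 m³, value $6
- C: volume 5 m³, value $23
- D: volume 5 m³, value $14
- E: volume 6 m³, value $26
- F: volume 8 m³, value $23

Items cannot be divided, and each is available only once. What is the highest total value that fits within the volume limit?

$56

Check high-value combinations within 11 m³:
- A+E: volume 2+6=8, value 30+26=56
- A+C: volume 2+5=7, value 30+23=53
- A+F: volume 2+8=10, value 30+23=53
- C+E: volume 5+6=11, value 23+26=49
- A+D: volume 2+5=7, value 30+14=44
Best: $56.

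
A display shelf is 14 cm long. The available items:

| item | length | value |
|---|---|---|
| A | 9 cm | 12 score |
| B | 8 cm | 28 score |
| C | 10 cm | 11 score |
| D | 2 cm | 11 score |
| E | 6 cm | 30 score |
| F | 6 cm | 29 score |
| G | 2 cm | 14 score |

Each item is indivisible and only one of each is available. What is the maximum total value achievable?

Check high-value combinations within 14 cm:
- E+F+G: length 6+6+2=14, value 30+29+14=73
- D+E+F: length 2+6+6=14, value 11+30+29=70
- E+F: length 6+6=12, value 30+29=59
Best: 73 score.

73 score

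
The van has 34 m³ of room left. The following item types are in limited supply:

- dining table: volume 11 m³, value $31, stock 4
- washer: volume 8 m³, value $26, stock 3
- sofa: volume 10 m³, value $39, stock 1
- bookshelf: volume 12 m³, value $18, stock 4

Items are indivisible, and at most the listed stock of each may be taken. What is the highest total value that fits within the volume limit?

$117

Top feasible selections:
- 3×washer + 1×sofa: volume 34, value 117
- 2×dining table + 1×sofa: volume 32, value 101
- 1×dining table + 1×washer + 1×sofa: volume 29, value 96
- 3×dining table: volume 33, value 93
Best: $117.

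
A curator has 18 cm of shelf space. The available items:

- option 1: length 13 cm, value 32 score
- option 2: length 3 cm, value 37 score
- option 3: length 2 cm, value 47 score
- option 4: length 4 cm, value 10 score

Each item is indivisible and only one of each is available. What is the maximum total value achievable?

116 score

Check high-value combinations within 18 cm:
- option 1+option 2+option 3: length 13+3+2=18, value 32+37+47=116
- option 2+option 3+option 4: length 3+2+4=9, value 37+47+10=94
- option 2+option 3: length 3+2=5, value 37+47=84
- option 1+option 3: length 13+2=15, value 32+47=79
Best: 116 score.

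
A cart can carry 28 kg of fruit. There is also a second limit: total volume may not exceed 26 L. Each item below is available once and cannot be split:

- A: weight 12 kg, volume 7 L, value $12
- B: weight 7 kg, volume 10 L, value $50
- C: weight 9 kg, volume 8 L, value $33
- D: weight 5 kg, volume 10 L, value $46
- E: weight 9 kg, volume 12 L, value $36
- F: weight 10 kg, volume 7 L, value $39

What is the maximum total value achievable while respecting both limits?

$122

Feasible sets respecting both limits:
- B+C+F: weight 26, volume 25, value 122
- C+D+F: weight 24, volume 25, value 118
- A+D+F: weight 27, volume 24, value 97
- B+D: weight 12, volume 20, value 96
Best: $122.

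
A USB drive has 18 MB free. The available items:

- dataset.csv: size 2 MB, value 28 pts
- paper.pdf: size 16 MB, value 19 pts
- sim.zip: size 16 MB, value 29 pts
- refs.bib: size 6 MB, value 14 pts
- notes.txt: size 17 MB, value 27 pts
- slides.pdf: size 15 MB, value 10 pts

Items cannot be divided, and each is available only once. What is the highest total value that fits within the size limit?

57 pts

Check high-value combinations within 18 MB:
- dataset.csv+sim.zip: size 2+16=18, value 28+29=57
- dataset.csv+paper.pdf: size 2+16=18, value 28+19=47
- dataset.csv+refs.bib: size 2+6=8, value 28+14=42
- dataset.csv+slides.pdf: size 2+15=17, value 28+10=38
Best: 57 pts.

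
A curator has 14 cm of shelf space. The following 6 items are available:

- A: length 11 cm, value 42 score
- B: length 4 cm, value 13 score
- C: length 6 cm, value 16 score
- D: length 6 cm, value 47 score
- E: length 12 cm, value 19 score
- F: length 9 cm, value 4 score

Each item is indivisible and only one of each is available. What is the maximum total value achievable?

63 score

Check high-value combinations within 14 cm:
- C+D: length 6+6=12, value 16+47=63
- B+D: length 4+6=10, value 13+47=60
- D: length 6, value 47
Best: 63 score.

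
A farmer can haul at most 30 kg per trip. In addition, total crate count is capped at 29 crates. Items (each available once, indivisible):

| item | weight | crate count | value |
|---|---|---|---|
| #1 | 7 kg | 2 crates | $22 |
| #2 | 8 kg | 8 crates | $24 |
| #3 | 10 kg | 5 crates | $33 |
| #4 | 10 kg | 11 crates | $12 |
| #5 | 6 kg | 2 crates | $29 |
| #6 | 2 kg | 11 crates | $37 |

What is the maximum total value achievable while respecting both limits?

$123

Feasible sets respecting both limits:
- #2+#3+#5+#6: weight 26, crate count 26, value 123
- #1+#3+#5+#6: weight 25, crate count 20, value 121
- #1+#2+#3+#6: weight 27, crate count 26, value 116
Best: $123.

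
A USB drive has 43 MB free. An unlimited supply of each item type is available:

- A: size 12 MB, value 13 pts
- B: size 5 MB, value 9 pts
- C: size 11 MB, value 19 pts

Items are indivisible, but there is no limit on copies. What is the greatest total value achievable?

75 pts

Best value-per-unit is B at 9/5; filling with it alone gives 8×9 = 72.
Optimal mix: 2×B + 3×C → size 43, value 75.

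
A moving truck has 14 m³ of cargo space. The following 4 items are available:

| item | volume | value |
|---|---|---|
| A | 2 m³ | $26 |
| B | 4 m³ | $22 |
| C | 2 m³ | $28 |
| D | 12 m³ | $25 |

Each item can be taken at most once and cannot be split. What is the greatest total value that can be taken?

$76

Check high-value combinations within 14 m³:
- A+B+C: volume 2+4+2=8, value 26+22+28=76
- A+C: volume 2+2=4, value 26+28=54
- C+D: volume 2+12=14, value 28+25=53
Best: $76.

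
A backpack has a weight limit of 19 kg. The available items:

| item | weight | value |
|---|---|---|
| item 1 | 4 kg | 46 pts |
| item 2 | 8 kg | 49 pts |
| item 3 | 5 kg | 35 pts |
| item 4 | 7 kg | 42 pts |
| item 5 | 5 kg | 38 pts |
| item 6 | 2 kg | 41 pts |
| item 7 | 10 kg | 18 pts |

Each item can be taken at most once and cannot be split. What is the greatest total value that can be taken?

Check high-value combinations within 19 kg:
- item 1+item 2+item 5+item 6: weight 4+8+5+2=19, value 46+49+38+41=174
- item 1+item 2+item 3+item 6: weight 4+8+5+2=19, value 46+49+35+41=171
- item 1+item 4+item 5+item 6: weight 4+7+5+2=18, value 46+42+38+41=167
- item 1+item 3+item 4+item 6: weight 4+5+7+2=18, value 46+35+42+41=164
- item 1+item 3+item 5+item 6: weight 4+5+5+2=16, value 46+35+38+41=160
Best: 174 pts.

174 pts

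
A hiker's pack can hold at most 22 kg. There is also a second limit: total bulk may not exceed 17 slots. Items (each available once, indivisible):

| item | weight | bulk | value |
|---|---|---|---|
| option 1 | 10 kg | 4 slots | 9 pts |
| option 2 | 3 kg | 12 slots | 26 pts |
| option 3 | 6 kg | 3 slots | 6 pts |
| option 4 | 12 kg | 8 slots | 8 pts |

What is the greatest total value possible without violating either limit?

35 pts

Feasible sets respecting both limits:
- option 1+option 2: weight 13, bulk 16, value 35
- option 2+option 3: weight 9, bulk 15, value 32
- option 2: weight 3, bulk 12, value 26
- option 1+option 4: weight 22, bulk 12, value 17
Best: 35 pts.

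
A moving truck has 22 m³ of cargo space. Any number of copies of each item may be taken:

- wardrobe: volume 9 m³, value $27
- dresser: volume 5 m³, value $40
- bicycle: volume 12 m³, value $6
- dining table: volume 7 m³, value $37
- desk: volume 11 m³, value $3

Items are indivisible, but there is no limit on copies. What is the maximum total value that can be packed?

Best value-per-unit is dresser at 40/5, and filling with it alone uses volume 4×5=20. No mix of the others beats 4×40 = 160.

$160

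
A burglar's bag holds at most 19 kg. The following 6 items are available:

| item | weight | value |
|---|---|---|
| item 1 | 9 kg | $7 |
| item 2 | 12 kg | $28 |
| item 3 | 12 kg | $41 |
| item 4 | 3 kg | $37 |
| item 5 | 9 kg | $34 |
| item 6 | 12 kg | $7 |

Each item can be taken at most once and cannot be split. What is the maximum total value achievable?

Check high-value combinations within 19 kg:
- item 3+item 4: weight 12+3=15, value 41+37=78
- item 4+item 5: weight 3+9=12, value 37+34=71
- item 2+item 4: weight 12+3=15, value 28+37=65
- item 1+item 4: weight 9+3=12, value 7+37=44
Best: $78.

$78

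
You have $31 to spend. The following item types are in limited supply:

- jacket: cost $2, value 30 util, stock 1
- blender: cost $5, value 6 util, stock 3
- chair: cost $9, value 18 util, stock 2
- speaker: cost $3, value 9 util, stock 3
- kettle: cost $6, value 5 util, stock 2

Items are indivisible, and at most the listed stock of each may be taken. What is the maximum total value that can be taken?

Best selections within cost 31 and stock limits:
- 1×jacket + 2×chair + 3×speaker: cost 29, value 93
- 1×jacket + 1×blender + 2×chair + 2×speaker: cost 31, value 90
Best: 93 util.

93 util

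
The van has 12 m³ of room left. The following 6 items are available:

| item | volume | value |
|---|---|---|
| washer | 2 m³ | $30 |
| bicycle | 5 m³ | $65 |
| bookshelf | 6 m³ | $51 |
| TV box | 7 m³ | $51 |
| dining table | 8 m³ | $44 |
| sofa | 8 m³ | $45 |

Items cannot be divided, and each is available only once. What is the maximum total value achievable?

Check high-value combinations within 12 m³:
- bicycle+bookshelf: volume 5+6=11, value 65+51=116
- bicycle+TV box: volume 5+7=12, value 65+51=116
- washer+bicycle: volume 2+5=7, value 30+65=95
Best: $116.

$116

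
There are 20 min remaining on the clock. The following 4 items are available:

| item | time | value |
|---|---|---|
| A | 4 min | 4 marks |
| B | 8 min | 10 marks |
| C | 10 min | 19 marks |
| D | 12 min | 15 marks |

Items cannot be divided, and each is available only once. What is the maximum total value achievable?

29 marks

Check high-value combinations within 20 min:
- B+C: time 8+10=18, value 10+19=29
- B+D: time 8+12=20, value 10+15=25
- A+C: time 4+10=14, value 4+19=23
- C: time 10, value 19
- A+D: time 4+12=16, value 4+15=19
Best: 29 marks.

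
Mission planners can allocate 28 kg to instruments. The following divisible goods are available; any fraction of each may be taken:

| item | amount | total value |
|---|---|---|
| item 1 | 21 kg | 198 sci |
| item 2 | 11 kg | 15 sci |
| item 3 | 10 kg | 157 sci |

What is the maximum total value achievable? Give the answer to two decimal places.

326.71

Take in order of value per unit:
- item 3 (157/10 per unit): all 10 → value 157, running total 157.00
- item 1 (198/21 per unit): 18 of 21 → value 18×198/21 = 169.7143, running total 326.71
Total 326.71.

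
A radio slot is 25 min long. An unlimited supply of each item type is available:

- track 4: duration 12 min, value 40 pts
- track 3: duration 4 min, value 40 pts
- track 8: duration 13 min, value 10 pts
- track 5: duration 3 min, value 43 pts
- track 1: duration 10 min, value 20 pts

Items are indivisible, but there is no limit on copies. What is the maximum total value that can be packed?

Best value-per-unit is track 5 at 43/3, and filling with it alone uses duration 8×3=24. No mix of the others beats 8×43 = 344.

344 pts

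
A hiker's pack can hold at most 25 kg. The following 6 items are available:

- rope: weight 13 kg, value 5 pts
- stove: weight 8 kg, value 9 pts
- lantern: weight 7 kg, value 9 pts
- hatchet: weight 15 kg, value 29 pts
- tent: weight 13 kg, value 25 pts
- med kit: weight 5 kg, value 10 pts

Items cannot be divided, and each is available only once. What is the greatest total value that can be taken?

44 pts

Check high-value combinations within 25 kg:
- lantern+tent+med kit: weight 7+13+5=25, value 9+25+10=44
- hatchet+med kit: weight 15+5=20, value 29+10=39
- lantern+hatchet: weight 7+15=22, value 9+29=38
- stove+hatchet: weight 8+15=23, value 9+29=38
Best: 44 pts.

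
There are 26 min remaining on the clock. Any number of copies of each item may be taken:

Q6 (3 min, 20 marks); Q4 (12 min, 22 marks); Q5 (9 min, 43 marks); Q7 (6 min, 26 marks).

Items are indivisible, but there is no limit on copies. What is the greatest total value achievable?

160 marks

Best value-per-unit is Q6 at 20/3, and filling with it alone uses time 8×3=24. No mix of the others beats 8×20 = 160.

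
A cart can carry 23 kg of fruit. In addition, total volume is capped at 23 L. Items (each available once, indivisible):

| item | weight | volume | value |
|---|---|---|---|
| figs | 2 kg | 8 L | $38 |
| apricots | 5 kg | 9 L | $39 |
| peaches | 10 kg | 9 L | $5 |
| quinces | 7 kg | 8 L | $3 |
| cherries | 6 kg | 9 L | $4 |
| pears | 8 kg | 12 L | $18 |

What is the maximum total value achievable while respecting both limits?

$77

Feasible sets respecting both limits:
- figs+apricots: weight 7, volume 17, value 77
- apricots+pears: weight 13, volume 21, value 57
- figs+pears: weight 10, volume 20, value 56
- apricots+peaches: weight 15, volume 18, value 44
Best: $77.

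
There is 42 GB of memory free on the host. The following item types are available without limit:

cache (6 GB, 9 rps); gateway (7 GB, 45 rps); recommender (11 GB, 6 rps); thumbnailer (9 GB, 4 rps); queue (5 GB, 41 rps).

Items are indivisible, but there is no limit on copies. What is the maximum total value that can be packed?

Best value-per-unit is queue at 41/5; filling with it alone gives 8×41 = 328.
Optimal mix: 1×gateway + 7×queue → memory 42, value 332.

332 rps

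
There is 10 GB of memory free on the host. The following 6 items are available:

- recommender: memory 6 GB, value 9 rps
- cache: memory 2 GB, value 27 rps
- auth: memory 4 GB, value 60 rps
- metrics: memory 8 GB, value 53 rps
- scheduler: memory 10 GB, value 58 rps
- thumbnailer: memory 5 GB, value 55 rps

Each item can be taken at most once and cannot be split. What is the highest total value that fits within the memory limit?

115 rps

This is a 0/1 knapsack; check combinations near the capacity.
- auth+thumbnailer: memory 4+5=9, value 60+55=115
- cache+auth: memory 2+4=6, value 27+60=87
- cache+thumbnailer: memory 2+5=7, value 27+55=82
- cache+metrics: memory 2+8=10, value 27+53=80
- recommender+auth: memory 6+4=10, value 9+60=69
Best: 115 rps.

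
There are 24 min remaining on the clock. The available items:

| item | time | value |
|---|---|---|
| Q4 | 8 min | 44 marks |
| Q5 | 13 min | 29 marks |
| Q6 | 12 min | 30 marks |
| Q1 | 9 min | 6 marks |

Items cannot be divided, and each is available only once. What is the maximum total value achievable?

74 marks

This is a 0/1 knapsack; check combinations near the capacity.
- Q4+Q6: time 8+12=20, value 44+30=74
- Q4+Q5: time 8+13=21, value 44+29=73
- Q4+Q1: time 8+9=17, value 44+6=50
Best: 74 marks.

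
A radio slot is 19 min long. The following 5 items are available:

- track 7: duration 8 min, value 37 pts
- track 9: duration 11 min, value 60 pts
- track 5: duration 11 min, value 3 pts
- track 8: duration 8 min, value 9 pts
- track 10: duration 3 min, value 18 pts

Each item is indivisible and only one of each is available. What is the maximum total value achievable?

Check high-value combinations within 19 min:
- track 7+track 9: duration 8+11=19, value 37+60=97
- track 9+track 10: duration 11+3=14, value 60+18=78
- track 9+track 8: duration 11+8=19, value 60+9=69
- track 7+track 8+track 10: duration 8+8+3=19, value 37+9+18=64
- track 9: duration 11, value 60
Best: 97 pts.

97 pts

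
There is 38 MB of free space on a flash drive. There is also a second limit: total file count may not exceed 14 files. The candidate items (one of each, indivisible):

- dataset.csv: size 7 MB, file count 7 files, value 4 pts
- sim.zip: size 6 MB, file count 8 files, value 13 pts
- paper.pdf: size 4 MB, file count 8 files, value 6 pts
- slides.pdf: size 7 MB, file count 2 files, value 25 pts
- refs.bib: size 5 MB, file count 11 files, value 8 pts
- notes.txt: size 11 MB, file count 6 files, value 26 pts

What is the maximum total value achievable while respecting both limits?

51 pts

Feasible sets respecting both limits:
- slides.pdf+notes.txt: size 18, file count 8, value 51
- sim.zip+notes.txt: size 17, file count 14, value 39
- sim.zip+slides.pdf: size 13, file count 10, value 38
Best: 51 pts.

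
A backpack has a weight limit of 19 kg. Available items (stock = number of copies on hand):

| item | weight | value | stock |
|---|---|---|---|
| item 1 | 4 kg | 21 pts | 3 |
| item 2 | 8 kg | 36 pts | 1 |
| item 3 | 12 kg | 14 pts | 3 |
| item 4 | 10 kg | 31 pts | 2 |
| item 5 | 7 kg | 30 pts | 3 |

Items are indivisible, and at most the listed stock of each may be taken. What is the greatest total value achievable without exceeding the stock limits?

93 pts

Best selections within weight 19 and stock limits:
- 3×item 1 + 1×item 5: weight 19, value 93
- 1×item 1 + 1×item 2 + 1×item 5: weight 19, value 87
- 1×item 1 + 2×item 5: weight 18, value 81
Best: 93 pts.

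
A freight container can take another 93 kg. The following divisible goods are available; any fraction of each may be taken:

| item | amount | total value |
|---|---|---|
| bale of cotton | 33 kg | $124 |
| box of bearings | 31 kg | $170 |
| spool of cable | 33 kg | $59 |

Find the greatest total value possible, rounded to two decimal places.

Take in order of value per unit:
- box of bearings (170/31 per unit): all 31 → value 170, running total 170.00
- bale of cotton (124/33 per unit): all 33 → value 124, running total 294.00
- spool of cable (59/33 per unit): 29 of 33 → value 29×59/33 = 51.8485, running total 345.85
Total 345.85.

345.85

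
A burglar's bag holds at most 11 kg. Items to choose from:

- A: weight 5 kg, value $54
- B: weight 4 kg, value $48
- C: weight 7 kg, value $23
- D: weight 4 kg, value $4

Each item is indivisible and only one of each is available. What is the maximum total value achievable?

$102

This is a 0/1 knapsack; check combinations near the capacity.
- A+B: weight 5+4=9, value 54+48=102
- B+C: weight 4+7=11, value 48+23=71
- A+D: weight 5+4=9, value 54+4=58
- A: weight 5, value 54
Best: $102.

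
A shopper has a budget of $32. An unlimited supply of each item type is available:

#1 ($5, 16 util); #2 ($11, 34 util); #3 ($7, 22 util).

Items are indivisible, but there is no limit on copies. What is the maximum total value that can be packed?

102 util

Best value-per-unit is #1 at 16/5; filling with it alone gives 6×16 = 96.
Optimal mix: 5×#1 + 1×#3 → cost 32, value 102.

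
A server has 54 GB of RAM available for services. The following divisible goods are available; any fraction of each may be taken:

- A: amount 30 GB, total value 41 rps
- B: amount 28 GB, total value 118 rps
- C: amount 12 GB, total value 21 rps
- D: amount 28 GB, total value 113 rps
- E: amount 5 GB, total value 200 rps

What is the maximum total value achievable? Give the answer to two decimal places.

Take in order of value per unit:
- E (200/5 per unit): all 5 → value 200, running total 200.00
- B (118/28 per unit): all 28 → value 118, running total 318.00
- D (113/28 per unit): 21 of 28 → value 21×113/28 = 84.7500, running total 402.75
Total 402.75.

402.75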